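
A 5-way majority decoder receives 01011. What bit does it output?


Ones: 3 out of 5
Threshold: 3

1 (3/5 voted 1)


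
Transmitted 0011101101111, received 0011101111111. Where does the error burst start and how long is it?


XOR: 0000000010000

Burst at position 8, length 1


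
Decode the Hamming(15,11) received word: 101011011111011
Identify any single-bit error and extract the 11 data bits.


Syndrome = 12: error at position 12

Data: 11101110011 (corrected bit 12)


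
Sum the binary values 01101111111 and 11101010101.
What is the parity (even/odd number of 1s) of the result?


01101111111 = 895
11101010101 = 1877
Sum = 2772 = 101011010100
1s count = 6

even parity (6 ones in 101011010100)


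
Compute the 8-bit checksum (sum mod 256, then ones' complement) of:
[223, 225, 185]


Sum = 633 mod 256 = 121
Complement = 134

134


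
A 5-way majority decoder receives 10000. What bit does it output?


Ones: 1 out of 5
Threshold: 3

0 (1/5 voted 1)


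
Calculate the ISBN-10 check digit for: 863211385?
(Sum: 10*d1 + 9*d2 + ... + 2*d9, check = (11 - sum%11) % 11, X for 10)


Weighted sum: 229
229 mod 11 = 9

Check digit: 2


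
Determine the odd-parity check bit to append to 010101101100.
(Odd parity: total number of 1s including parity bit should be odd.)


Number of 1s in data: 6
Parity bit: 1

1


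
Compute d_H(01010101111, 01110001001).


XOR: 00100100110
Count of 1s: 4

4


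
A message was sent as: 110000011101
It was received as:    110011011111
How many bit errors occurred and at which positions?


XOR: 000011000010

3 error(s) at position(s): 4, 5, 10


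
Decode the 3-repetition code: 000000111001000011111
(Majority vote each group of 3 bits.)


Groups: 000, 000, 111, 001, 000, 011, 111
Majority votes: 0010011

0010011


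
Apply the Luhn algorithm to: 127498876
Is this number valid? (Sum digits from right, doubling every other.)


Luhn sum = 55
55 mod 10 = 5

Invalid (Luhn sum mod 10 = 5)


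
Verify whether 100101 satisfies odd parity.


Number of 1s: 3

Yes, parity is correct (3 ones)


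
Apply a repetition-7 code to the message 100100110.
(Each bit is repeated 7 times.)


Each bit -> 7 copies

111111100000000000000111111100000000000000111111111111110000000


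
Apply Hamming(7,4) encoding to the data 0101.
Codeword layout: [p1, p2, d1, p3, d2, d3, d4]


Parity bits: p1=0, p2=1, p3=0

0100101


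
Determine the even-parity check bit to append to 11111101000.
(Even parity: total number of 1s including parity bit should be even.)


Number of 1s in data: 7
Parity bit: 1

1


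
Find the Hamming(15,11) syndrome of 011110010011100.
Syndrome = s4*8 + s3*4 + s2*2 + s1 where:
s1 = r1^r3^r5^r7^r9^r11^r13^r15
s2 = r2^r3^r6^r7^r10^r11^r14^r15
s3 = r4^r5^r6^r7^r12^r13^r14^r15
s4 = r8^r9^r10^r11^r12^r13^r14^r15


s1=0, s2=1, s3=0, s4=0

Syndrome = 2 (error at position 2)


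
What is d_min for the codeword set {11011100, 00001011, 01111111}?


Comparing all pairs, minimum distance: 4
Can detect 3 errors, correct 1 errors

4


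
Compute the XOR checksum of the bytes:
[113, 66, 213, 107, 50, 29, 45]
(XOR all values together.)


XOR chain: 113 ^ 66 ^ 213 ^ 107 ^ 50 ^ 29 ^ 45 = 143

143


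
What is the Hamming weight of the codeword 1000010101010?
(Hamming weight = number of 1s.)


Counting 1s in 1000010101010

5


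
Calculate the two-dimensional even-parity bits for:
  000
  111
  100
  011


Row parities: 0110
Column parities: 000

Row P: 0110, Col P: 000, Corner: 0


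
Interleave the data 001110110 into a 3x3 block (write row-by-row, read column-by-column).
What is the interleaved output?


Matrix:
  001
  110
  110
Read columns: 011011100

011011100


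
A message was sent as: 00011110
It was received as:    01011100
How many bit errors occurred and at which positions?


XOR: 01000010

2 error(s) at position(s): 1, 6


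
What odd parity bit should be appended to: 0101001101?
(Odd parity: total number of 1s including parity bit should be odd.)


Number of 1s in data: 5
Parity bit: 0

0


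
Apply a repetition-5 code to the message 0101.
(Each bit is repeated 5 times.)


Each bit -> 5 copies

00000111110000011111


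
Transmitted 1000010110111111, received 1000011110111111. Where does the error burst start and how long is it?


XOR: 0000001000000000

Burst at position 6, length 1


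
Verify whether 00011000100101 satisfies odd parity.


Number of 1s: 5

Yes, parity is correct (5 ones)


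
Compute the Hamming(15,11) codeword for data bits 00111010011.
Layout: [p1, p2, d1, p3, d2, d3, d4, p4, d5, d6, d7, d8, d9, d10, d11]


Parity bits: p1=0, p2=1, p3=0, p4=0

010001101010011


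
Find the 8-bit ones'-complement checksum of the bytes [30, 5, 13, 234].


Sum = 282 mod 256 = 26
Complement = 229

229


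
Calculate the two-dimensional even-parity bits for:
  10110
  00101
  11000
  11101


Row parities: 1000
Column parities: 10110

Row P: 1000, Col P: 10110, Corner: 1


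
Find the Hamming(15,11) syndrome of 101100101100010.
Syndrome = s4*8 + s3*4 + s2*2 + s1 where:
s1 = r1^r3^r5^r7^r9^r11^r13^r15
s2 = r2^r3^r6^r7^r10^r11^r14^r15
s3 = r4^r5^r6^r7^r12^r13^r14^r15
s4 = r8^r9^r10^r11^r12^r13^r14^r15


s1=0, s2=0, s3=1, s4=1

Syndrome = 12 (error at position 12)


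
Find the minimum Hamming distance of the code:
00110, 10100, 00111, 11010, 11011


Comparing all pairs, minimum distance: 1
Can detect 0 errors, correct 0 errors

1


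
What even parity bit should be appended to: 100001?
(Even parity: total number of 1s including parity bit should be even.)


Number of 1s in data: 2
Parity bit: 0

0


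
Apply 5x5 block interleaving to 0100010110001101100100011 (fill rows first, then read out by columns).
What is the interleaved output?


Matrix:
  01000
  10110
  00110
  11001
  00011
Read columns: 0101010010011000110100011

0101010010011000110100011


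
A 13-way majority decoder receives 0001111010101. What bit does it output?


Ones: 7 out of 13
Threshold: 7

1 (7/13 voted 1)


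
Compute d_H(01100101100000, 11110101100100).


XOR: 10010000000100
Count of 1s: 3

3


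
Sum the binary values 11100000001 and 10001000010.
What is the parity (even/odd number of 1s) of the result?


11100000001 = 1793
10001000010 = 1090
Sum = 2883 = 101101000011
1s count = 6

even parity (6 ones in 101101000011)


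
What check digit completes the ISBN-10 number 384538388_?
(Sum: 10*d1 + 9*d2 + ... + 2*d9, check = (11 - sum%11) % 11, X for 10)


Weighted sum: 279
279 mod 11 = 4

Check digit: 7


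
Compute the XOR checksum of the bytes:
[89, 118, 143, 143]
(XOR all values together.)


XOR chain: 89 ^ 118 ^ 143 ^ 143 = 47

47


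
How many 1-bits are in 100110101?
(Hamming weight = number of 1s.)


Counting 1s in 100110101

5


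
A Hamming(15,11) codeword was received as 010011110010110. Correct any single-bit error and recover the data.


Syndrome = 6: error at position 6

Data: 01010010110 (corrected bit 6)


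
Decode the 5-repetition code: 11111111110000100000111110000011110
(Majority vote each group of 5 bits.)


Groups: 11111, 11111, 00001, 00000, 11111, 00000, 11110
Majority votes: 1100101

1100101


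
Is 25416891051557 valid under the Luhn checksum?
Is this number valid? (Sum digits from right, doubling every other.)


Luhn sum = 59
59 mod 10 = 9

Invalid (Luhn sum mod 10 = 9)


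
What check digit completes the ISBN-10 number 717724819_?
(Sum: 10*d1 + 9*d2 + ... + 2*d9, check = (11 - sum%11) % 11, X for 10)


Weighted sum: 269
269 mod 11 = 5

Check digit: 6


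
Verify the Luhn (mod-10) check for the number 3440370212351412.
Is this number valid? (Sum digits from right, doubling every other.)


Luhn sum = 58
58 mod 10 = 8

Invalid (Luhn sum mod 10 = 8)


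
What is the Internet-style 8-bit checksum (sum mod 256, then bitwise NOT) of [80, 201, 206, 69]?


Sum = 556 mod 256 = 44
Complement = 211

211


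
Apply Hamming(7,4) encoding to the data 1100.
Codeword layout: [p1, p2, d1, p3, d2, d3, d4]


Parity bits: p1=0, p2=1, p3=1

0111100


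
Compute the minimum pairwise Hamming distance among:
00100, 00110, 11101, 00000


Comparing all pairs, minimum distance: 1
Can detect 0 errors, correct 0 errors

1


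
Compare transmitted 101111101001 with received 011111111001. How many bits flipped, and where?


XOR: 110000010000

3 error(s) at position(s): 0, 1, 7


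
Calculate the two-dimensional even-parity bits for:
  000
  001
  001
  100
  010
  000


Row parities: 011110
Column parities: 110

Row P: 011110, Col P: 110, Corner: 0


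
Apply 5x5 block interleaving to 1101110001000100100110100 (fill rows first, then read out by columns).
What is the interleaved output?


Matrix:
  11011
  10001
  00010
  01001
  10100
Read columns: 1100110010000011010011010

1100110010000011010011010


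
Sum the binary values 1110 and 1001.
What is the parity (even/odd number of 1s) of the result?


1110 = 14
1001 = 9
Sum = 23 = 10111
1s count = 4

even parity (4 ones in 10111)


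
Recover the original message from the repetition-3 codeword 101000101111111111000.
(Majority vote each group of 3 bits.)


Groups: 101, 000, 101, 111, 111, 111, 000
Majority votes: 1011110

1011110


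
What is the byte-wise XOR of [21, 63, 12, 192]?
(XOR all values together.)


XOR chain: 21 ^ 63 ^ 12 ^ 192 = 230

230


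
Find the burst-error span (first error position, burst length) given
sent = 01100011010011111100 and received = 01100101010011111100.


XOR: 00000110000000000000

Burst at position 5, length 2


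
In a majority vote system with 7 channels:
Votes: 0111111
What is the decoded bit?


Ones: 6 out of 7
Threshold: 4

1 (6/7 voted 1)


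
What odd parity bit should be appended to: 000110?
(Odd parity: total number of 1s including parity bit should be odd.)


Number of 1s in data: 2
Parity bit: 1

1


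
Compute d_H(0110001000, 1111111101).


XOR: 1001110101
Count of 1s: 6

6


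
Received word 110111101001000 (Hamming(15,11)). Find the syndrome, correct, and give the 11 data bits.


Syndrome = 6: error at position 6

Data: 01011001000 (corrected bit 6)


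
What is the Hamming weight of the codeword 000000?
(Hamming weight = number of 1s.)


Counting 1s in 000000

0


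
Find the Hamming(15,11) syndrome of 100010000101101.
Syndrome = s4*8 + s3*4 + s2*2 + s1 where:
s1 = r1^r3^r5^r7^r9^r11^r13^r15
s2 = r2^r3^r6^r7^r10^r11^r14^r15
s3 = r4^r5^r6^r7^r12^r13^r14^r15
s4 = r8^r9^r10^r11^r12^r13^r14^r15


s1=0, s2=0, s3=0, s4=0

Syndrome = 0 (no error)


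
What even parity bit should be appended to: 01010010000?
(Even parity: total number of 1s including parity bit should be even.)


Number of 1s in data: 3
Parity bit: 1

1


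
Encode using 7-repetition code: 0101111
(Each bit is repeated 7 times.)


Each bit -> 7 copies

0000000111111100000001111111111111111111111111111


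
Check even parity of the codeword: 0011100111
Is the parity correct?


Number of 1s: 6

Yes, parity is correct (6 ones)


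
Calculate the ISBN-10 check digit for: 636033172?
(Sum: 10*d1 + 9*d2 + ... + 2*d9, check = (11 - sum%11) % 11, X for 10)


Weighted sum: 197
197 mod 11 = 10

Check digit: 1


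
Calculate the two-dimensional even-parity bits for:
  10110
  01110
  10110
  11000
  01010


Row parities: 11100
Column parities: 11100

Row P: 11100, Col P: 11100, Corner: 1


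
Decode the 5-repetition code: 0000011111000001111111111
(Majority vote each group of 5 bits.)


Groups: 00000, 11111, 00000, 11111, 11111
Majority votes: 01011

01011


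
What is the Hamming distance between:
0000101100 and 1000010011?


XOR: 1000111111
Count of 1s: 7

7


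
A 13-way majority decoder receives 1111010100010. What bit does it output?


Ones: 7 out of 13
Threshold: 7

1 (7/13 voted 1)


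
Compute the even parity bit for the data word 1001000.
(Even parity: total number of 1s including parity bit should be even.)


Number of 1s in data: 2
Parity bit: 0

0


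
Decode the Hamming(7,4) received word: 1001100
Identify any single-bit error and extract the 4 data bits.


Syndrome = 0: no error detected

Data: 0100 (no errors)


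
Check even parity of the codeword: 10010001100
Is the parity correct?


Number of 1s: 4

Yes, parity is correct (4 ones)


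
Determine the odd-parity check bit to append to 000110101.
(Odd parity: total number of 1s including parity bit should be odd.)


Number of 1s in data: 4
Parity bit: 1

1


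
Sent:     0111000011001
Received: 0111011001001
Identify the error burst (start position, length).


XOR: 0000011010000

Burst at position 5, length 4


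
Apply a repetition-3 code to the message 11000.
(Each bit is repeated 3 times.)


Each bit -> 3 copies

111111000000000


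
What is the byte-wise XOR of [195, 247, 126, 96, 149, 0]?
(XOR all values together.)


XOR chain: 195 ^ 247 ^ 126 ^ 96 ^ 149 ^ 0 = 191

191


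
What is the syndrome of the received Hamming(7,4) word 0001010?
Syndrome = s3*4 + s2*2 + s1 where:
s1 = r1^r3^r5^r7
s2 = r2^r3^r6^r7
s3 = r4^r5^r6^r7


s1=0, s2=1, s3=0

Syndrome = 2 (error at position 2)


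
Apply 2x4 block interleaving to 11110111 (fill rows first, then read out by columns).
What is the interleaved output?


Matrix:
  1111
  0111
Read columns: 10111111

10111111


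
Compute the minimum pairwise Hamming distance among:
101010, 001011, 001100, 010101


Comparing all pairs, minimum distance: 2
Can detect 1 errors, correct 0 errors

2


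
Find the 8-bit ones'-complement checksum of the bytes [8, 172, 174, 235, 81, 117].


Sum = 787 mod 256 = 19
Complement = 236

236


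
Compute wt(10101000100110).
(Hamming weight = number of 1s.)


Counting 1s in 10101000100110

6


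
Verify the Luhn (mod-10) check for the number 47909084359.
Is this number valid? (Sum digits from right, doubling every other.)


Luhn sum = 56
56 mod 10 = 6

Invalid (Luhn sum mod 10 = 6)


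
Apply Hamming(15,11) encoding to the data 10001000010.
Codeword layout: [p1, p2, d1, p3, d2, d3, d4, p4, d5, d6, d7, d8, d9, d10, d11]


Parity bits: p1=0, p2=0, p3=1, p4=0

001100001000010


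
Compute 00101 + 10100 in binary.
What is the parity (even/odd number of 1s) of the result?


00101 = 5
10100 = 20
Sum = 25 = 11001
1s count = 3

odd parity (3 ones in 11001)


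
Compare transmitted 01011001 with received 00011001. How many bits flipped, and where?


XOR: 01000000

1 error(s) at position(s): 1


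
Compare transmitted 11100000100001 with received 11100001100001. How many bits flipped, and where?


XOR: 00000001000000

1 error(s) at position(s): 7


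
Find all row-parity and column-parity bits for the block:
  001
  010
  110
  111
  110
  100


Row parities: 110101
Column parities: 000

Row P: 110101, Col P: 000, Corner: 0


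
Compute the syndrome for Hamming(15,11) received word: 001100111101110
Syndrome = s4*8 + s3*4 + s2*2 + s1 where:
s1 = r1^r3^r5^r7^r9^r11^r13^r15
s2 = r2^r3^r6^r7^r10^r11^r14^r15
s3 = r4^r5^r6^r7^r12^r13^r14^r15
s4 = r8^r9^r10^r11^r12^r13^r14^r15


s1=0, s2=0, s3=1, s4=0

Syndrome = 4 (error at position 4)


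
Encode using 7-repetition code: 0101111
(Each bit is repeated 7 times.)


Each bit -> 7 copies

0000000111111100000001111111111111111111111111111


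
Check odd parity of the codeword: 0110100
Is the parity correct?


Number of 1s: 3

Yes, parity is correct (3 ones)


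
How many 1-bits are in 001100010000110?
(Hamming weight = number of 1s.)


Counting 1s in 001100010000110

5


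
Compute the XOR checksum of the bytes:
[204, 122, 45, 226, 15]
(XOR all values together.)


XOR chain: 204 ^ 122 ^ 45 ^ 226 ^ 15 = 118

118


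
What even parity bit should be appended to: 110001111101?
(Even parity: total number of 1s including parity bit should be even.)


Number of 1s in data: 8
Parity bit: 0

0


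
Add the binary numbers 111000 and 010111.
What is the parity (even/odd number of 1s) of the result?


111000 = 56
010111 = 23
Sum = 79 = 1001111
1s count = 5

odd parity (5 ones in 1001111)


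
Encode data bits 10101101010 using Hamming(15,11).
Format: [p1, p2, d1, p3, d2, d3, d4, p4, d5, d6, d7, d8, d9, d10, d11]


Parity bits: p1=0, p2=0, p3=1, p4=0

001101001101010


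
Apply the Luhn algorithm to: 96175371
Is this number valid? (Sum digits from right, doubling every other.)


Luhn sum = 34
34 mod 10 = 4

Invalid (Luhn sum mod 10 = 4)


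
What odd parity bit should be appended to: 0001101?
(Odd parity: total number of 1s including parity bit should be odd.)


Number of 1s in data: 3
Parity bit: 0

0


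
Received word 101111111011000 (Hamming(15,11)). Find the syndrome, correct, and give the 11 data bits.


Syndrome = 4: error at position 4

Data: 11111011000 (corrected bit 4)


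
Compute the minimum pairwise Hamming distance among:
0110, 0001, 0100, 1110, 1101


Comparing all pairs, minimum distance: 1
Can detect 0 errors, correct 0 errors

1


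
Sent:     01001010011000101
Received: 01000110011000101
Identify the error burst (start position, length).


XOR: 00001100000000000

Burst at position 4, length 2


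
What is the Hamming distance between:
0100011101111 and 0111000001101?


XOR: 0011011100010
Count of 1s: 6

6


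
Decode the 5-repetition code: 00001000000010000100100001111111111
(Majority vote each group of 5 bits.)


Groups: 00001, 00000, 00100, 00100, 10000, 11111, 11111
Majority votes: 0000011

0000011


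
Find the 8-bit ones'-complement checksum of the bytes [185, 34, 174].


Sum = 393 mod 256 = 137
Complement = 118

118


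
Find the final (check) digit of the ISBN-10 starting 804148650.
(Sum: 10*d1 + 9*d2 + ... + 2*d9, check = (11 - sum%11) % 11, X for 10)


Weighted sum: 222
222 mod 11 = 2

Check digit: 9


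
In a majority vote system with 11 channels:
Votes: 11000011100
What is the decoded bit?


Ones: 5 out of 11
Threshold: 6

0 (5/11 voted 1)


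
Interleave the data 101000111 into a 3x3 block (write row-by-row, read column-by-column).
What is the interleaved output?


Matrix:
  101
  000
  111
Read columns: 101001101

101001101


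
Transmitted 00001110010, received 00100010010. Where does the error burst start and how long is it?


XOR: 00101100000

Burst at position 2, length 4


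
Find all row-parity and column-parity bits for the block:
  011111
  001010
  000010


Row parities: 101
Column parities: 010111

Row P: 101, Col P: 010111, Corner: 0


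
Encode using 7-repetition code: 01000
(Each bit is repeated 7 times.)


Each bit -> 7 copies

00000001111111000000000000000000000


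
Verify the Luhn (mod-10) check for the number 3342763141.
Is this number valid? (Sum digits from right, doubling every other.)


Luhn sum = 46
46 mod 10 = 6

Invalid (Luhn sum mod 10 = 6)


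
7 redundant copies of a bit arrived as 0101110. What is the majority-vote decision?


Ones: 4 out of 7
Threshold: 4

1 (4/7 voted 1)


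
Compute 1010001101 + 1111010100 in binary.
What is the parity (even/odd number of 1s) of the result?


1010001101 = 653
1111010100 = 980
Sum = 1633 = 11001100001
1s count = 5

odd parity (5 ones in 11001100001)


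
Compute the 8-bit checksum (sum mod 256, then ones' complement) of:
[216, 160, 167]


Sum = 543 mod 256 = 31
Complement = 224

224


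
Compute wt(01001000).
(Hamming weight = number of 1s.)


Counting 1s in 01001000

2


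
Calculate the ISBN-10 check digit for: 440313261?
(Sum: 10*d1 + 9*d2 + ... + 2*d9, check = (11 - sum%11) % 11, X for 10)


Weighted sum: 146
146 mod 11 = 3

Check digit: 8


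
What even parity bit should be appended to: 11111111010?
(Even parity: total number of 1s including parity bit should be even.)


Number of 1s in data: 9
Parity bit: 1

1


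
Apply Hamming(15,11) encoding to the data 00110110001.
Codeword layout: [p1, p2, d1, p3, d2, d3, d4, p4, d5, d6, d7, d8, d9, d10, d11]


Parity bits: p1=1, p2=1, p3=1, p4=1

110101110110001


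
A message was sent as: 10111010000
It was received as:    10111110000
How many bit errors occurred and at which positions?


XOR: 00000100000

1 error(s) at position(s): 5


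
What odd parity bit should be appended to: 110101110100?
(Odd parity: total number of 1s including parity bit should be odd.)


Number of 1s in data: 7
Parity bit: 0

0


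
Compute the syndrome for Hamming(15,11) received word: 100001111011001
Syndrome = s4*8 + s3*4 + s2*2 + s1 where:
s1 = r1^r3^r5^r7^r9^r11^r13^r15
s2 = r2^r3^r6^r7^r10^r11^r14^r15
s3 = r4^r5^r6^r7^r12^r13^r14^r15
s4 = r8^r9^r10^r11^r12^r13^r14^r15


s1=1, s2=0, s3=0, s4=1

Syndrome = 9 (error at position 9)


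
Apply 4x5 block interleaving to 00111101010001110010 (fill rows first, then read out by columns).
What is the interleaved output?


Matrix:
  00111
  10101
  00011
  10010
Read columns: 01010000110010111110

01010000110010111110


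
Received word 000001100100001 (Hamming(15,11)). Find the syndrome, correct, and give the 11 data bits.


Syndrome = 4: error at position 4

Data: 00110100001 (corrected bit 4)


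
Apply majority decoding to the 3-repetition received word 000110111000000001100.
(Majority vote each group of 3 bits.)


Groups: 000, 110, 111, 000, 000, 001, 100
Majority votes: 0110000

0110000


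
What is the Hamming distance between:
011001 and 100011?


XOR: 111010
Count of 1s: 4

4


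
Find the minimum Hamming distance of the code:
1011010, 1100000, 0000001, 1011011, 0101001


Comparing all pairs, minimum distance: 1
Can detect 0 errors, correct 0 errors

1


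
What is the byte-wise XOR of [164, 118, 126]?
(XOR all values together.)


XOR chain: 164 ^ 118 ^ 126 = 172

172


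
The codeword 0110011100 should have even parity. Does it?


Number of 1s: 5

No, parity error (5 ones)


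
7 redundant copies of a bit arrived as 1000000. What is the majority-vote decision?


Ones: 1 out of 7
Threshold: 4

0 (1/7 voted 1)


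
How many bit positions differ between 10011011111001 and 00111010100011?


XOR: 10100001011010
Count of 1s: 6

6


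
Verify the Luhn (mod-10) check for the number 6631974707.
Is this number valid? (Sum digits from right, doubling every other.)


Luhn sum = 54
54 mod 10 = 4

Invalid (Luhn sum mod 10 = 4)


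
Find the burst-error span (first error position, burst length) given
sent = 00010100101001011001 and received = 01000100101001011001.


XOR: 01010000000000000000

Burst at position 1, length 3


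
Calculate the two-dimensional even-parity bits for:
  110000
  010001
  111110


Row parities: 001
Column parities: 011111

Row P: 001, Col P: 011111, Corner: 1


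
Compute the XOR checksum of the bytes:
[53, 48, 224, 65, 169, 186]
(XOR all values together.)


XOR chain: 53 ^ 48 ^ 224 ^ 65 ^ 169 ^ 186 = 183

183


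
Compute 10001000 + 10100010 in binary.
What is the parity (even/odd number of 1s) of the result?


10001000 = 136
10100010 = 162
Sum = 298 = 100101010
1s count = 4

even parity (4 ones in 100101010)


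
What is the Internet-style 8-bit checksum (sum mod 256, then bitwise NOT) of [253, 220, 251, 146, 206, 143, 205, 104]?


Sum = 1528 mod 256 = 248
Complement = 7

7


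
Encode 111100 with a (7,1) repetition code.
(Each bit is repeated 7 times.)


Each bit -> 7 copies

111111111111111111111111111100000000000000


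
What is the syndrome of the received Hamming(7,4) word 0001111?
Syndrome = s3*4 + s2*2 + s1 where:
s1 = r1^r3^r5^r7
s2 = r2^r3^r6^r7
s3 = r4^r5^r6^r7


s1=0, s2=0, s3=0

Syndrome = 0 (no error)


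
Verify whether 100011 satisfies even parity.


Number of 1s: 3

No, parity error (3 ones)


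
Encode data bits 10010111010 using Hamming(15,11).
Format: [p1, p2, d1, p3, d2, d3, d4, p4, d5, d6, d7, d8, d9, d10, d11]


Parity bits: p1=1, p2=1, p3=1, p4=0

111100100111010


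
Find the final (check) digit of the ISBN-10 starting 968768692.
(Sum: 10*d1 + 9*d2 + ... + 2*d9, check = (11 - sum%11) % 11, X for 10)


Weighted sum: 388
388 mod 11 = 3

Check digit: 8


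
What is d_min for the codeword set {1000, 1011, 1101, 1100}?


Comparing all pairs, minimum distance: 1
Can detect 0 errors, correct 0 errors

1


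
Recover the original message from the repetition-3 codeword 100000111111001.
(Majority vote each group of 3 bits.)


Groups: 100, 000, 111, 111, 001
Majority votes: 00110

00110


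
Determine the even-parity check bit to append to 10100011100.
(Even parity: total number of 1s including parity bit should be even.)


Number of 1s in data: 5
Parity bit: 1

1


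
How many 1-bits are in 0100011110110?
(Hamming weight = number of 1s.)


Counting 1s in 0100011110110

7


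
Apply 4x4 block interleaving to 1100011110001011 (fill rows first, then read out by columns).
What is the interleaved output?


Matrix:
  1100
  0111
  1000
  1011
Read columns: 1011110001010101

1011110001010101


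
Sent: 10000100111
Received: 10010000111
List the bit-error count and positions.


XOR: 00010100000

2 error(s) at position(s): 3, 5


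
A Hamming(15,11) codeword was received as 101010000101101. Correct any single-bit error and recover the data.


Syndrome = 3: error at position 3

Data: 01000101101 (corrected bit 3)


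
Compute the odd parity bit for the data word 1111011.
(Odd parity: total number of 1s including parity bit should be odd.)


Number of 1s in data: 6
Parity bit: 1

1


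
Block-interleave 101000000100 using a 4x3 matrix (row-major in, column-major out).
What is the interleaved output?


Matrix:
  101
  000
  000
  100
Read columns: 100100001000

100100001000


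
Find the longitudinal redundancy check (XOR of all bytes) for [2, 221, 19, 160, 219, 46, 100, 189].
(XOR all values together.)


XOR chain: 2 ^ 221 ^ 19 ^ 160 ^ 219 ^ 46 ^ 100 ^ 189 = 64

64


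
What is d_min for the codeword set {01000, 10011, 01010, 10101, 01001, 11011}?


Comparing all pairs, minimum distance: 1
Can detect 0 errors, correct 0 errors

1


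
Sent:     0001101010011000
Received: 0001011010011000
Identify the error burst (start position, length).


XOR: 0000110000000000

Burst at position 4, length 2


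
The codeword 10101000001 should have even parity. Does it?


Number of 1s: 4

Yes, parity is correct (4 ones)


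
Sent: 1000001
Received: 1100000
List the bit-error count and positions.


XOR: 0100001

2 error(s) at position(s): 1, 6


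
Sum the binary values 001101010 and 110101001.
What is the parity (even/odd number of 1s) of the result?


001101010 = 106
110101001 = 425
Sum = 531 = 1000010011
1s count = 4

even parity (4 ones in 1000010011)


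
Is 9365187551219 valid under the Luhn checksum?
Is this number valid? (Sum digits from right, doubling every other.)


Luhn sum = 58
58 mod 10 = 8

Invalid (Luhn sum mod 10 = 8)


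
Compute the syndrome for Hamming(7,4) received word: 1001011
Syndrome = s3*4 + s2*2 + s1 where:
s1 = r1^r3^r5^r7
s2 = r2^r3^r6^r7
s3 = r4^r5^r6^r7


s1=0, s2=0, s3=1

Syndrome = 4 (error at position 4)


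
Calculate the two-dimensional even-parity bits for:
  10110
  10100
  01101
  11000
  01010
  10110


Row parities: 101001
Column parities: 01011

Row P: 101001, Col P: 01011, Corner: 1


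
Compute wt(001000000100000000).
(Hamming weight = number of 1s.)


Counting 1s in 001000000100000000

2


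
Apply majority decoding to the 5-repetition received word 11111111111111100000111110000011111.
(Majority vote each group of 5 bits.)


Groups: 11111, 11111, 11111, 00000, 11111, 00000, 11111
Majority votes: 1110101

1110101


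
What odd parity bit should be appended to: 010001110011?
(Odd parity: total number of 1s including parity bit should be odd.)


Number of 1s in data: 6
Parity bit: 1

1


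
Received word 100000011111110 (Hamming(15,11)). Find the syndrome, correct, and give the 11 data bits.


Syndrome = 14: error at position 14

Data: 00001111100 (corrected bit 14)


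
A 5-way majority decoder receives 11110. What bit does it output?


Ones: 4 out of 5
Threshold: 3

1 (4/5 voted 1)


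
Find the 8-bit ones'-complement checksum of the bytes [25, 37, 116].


Sum = 178 mod 256 = 178
Complement = 77

77


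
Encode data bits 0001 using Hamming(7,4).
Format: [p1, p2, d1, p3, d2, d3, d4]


Parity bits: p1=1, p2=1, p3=1

1101001


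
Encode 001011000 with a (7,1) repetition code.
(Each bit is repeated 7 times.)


Each bit -> 7 copies

000000000000001111111000000011111111111111000000000000000000000


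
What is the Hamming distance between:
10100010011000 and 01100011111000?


XOR: 11000001100000
Count of 1s: 4

4


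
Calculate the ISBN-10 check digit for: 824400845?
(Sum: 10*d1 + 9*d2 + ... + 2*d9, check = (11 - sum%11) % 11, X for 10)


Weighted sum: 212
212 mod 11 = 3

Check digit: 8


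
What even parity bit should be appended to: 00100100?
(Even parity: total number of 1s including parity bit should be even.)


Number of 1s in data: 2
Parity bit: 0

0


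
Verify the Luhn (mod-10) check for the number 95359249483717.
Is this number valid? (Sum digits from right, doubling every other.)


Luhn sum = 91
91 mod 10 = 1

Invalid (Luhn sum mod 10 = 1)


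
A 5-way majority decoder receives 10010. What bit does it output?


Ones: 2 out of 5
Threshold: 3

0 (2/5 voted 1)


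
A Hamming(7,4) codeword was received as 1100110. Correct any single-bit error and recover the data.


Syndrome = 0: no error detected

Data: 0110 (no errors)


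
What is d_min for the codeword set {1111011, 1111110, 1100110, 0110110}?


Comparing all pairs, minimum distance: 2
Can detect 1 errors, correct 0 errors

2


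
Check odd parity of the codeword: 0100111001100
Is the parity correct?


Number of 1s: 6

No, parity error (6 ones)


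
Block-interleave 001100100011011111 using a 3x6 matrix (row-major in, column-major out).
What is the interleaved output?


Matrix:
  001100
  100011
  011111
Read columns: 010001101101011011

010001101101011011


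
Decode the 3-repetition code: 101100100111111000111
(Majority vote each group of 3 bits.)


Groups: 101, 100, 100, 111, 111, 000, 111
Majority votes: 1001101

1001101


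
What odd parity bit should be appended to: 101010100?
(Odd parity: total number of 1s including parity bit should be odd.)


Number of 1s in data: 4
Parity bit: 1

1


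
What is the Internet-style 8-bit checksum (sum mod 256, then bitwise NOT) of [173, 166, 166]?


Sum = 505 mod 256 = 249
Complement = 6

6


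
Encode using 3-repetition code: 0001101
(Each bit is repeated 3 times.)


Each bit -> 3 copies

000000000111111000111


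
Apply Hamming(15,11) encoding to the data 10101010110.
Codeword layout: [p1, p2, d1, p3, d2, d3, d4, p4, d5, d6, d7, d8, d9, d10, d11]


Parity bits: p1=0, p2=0, p3=1, p4=0

001101001010110


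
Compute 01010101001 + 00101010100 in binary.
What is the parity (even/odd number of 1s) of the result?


01010101001 = 681
00101010100 = 340
Sum = 1021 = 1111111101
1s count = 9

odd parity (9 ones in 1111111101)


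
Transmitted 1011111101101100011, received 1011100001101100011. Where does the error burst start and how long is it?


XOR: 0000011100000000000

Burst at position 5, length 3


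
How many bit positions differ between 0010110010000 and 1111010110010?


XOR: 1101100100010
Count of 1s: 6

6


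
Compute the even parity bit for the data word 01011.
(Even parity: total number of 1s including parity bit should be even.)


Number of 1s in data: 3
Parity bit: 1

1


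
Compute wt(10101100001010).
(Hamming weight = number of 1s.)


Counting 1s in 10101100001010

6


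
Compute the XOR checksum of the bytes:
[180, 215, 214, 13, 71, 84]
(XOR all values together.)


XOR chain: 180 ^ 215 ^ 214 ^ 13 ^ 71 ^ 84 = 171

171


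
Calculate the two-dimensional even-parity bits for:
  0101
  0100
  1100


Row parities: 010
Column parities: 1101

Row P: 010, Col P: 1101, Corner: 1


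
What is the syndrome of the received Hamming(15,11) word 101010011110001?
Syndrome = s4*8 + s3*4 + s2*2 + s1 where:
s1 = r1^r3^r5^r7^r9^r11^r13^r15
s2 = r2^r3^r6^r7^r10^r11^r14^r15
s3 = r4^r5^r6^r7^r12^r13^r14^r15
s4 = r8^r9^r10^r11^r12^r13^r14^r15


s1=0, s2=0, s3=0, s4=1

Syndrome = 8 (error at position 8)


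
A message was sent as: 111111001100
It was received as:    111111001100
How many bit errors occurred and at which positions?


XOR: 000000000000

0 errors (received matches sent)


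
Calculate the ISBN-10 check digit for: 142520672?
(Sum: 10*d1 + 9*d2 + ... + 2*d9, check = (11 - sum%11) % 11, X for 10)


Weighted sum: 158
158 mod 11 = 4

Check digit: 7


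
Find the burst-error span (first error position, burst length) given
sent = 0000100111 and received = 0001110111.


XOR: 0001010000

Burst at position 3, length 3


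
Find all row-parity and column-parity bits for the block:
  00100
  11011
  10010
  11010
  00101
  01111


Row parities: 100100
Column parities: 11101

Row P: 100100, Col P: 11101, Corner: 0


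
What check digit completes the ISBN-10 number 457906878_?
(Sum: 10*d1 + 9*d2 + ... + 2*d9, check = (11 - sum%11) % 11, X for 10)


Weighted sum: 303
303 mod 11 = 6

Check digit: 5


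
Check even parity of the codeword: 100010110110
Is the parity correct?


Number of 1s: 6

Yes, parity is correct (6 ones)


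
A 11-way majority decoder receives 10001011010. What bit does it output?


Ones: 5 out of 11
Threshold: 6

0 (5/11 voted 1)


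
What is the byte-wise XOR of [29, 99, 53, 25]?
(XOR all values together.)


XOR chain: 29 ^ 99 ^ 53 ^ 25 = 82

82


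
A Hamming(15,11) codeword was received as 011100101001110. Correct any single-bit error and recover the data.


Syndrome = 4: error at position 4

Data: 10011001110 (corrected bit 4)


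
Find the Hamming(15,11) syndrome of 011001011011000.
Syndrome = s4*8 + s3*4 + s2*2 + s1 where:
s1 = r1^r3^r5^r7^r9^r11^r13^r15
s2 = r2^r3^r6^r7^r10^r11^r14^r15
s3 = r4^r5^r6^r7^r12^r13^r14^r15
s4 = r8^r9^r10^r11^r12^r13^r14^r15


s1=1, s2=0, s3=0, s4=0

Syndrome = 1 (error at position 1)


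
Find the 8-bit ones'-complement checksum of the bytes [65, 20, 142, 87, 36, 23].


Sum = 373 mod 256 = 117
Complement = 138

138


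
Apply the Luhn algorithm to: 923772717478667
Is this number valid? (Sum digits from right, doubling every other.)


Luhn sum = 86
86 mod 10 = 6

Invalid (Luhn sum mod 10 = 6)


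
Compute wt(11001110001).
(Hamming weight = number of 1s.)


Counting 1s in 11001110001

6


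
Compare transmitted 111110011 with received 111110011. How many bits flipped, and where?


XOR: 000000000

0 errors (received matches sent)


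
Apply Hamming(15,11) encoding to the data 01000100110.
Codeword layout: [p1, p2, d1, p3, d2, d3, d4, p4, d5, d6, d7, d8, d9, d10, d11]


Parity bits: p1=0, p2=0, p3=1, p4=1

000110010100110


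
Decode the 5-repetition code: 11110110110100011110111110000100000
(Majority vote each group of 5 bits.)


Groups: 11110, 11011, 01000, 11110, 11111, 00001, 00000
Majority votes: 1101100

1101100


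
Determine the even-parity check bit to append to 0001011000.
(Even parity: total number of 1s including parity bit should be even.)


Number of 1s in data: 3
Parity bit: 1

1


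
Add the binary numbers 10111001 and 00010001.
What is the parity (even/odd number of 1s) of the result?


10111001 = 185
00010001 = 17
Sum = 202 = 11001010
1s count = 4

even parity (4 ones in 11001010)


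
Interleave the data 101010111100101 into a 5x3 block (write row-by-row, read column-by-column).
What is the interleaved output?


Matrix:
  101
  010
  111
  100
  101
Read columns: 101110110010101

101110110010101


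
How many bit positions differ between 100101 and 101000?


XOR: 001101
Count of 1s: 3

3


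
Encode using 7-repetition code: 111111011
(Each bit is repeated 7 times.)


Each bit -> 7 copies

111111111111111111111111111111111111111111000000011111111111111


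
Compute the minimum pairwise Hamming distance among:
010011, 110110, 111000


Comparing all pairs, minimum distance: 3
Can detect 2 errors, correct 1 errors

3


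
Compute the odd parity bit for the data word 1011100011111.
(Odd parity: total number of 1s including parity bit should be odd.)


Number of 1s in data: 9
Parity bit: 0

0


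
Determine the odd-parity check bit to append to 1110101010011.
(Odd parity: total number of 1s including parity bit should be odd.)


Number of 1s in data: 8
Parity bit: 1

1


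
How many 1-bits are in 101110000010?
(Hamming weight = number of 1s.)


Counting 1s in 101110000010

5


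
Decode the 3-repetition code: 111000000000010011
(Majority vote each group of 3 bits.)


Groups: 111, 000, 000, 000, 010, 011
Majority votes: 100001

100001


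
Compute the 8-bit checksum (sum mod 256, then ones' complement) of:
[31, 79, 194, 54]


Sum = 358 mod 256 = 102
Complement = 153

153


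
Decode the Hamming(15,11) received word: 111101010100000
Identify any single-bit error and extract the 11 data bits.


Syndrome = 0: no error detected

Data: 10100100000 (no errors)


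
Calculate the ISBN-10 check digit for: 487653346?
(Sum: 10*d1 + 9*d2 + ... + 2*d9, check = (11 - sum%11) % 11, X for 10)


Weighted sum: 291
291 mod 11 = 5

Check digit: 6


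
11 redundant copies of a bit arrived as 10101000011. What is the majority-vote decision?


Ones: 5 out of 11
Threshold: 6

0 (5/11 voted 1)


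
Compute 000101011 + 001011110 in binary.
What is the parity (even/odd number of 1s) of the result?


000101011 = 43
001011110 = 94
Sum = 137 = 10001001
1s count = 3

odd parity (3 ones in 10001001)


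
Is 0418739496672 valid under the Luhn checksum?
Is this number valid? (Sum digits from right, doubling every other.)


Luhn sum = 71
71 mod 10 = 1

Invalid (Luhn sum mod 10 = 1)


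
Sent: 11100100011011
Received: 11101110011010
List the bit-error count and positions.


XOR: 00001010000001

3 error(s) at position(s): 4, 6, 13


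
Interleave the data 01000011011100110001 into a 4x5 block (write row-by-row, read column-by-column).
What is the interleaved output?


Matrix:
  01000
  01101
  11001
  10001
Read columns: 00111110010000000111

00111110010000000111


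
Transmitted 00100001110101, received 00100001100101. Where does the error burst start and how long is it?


XOR: 00000000010000

Burst at position 9, length 1


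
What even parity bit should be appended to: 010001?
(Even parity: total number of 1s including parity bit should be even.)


Number of 1s in data: 2
Parity bit: 0

0


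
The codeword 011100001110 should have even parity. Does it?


Number of 1s: 6

Yes, parity is correct (6 ones)


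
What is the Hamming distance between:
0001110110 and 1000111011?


XOR: 1001001101
Count of 1s: 5

5


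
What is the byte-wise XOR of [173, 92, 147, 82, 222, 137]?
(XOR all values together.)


XOR chain: 173 ^ 92 ^ 147 ^ 82 ^ 222 ^ 137 = 103

103


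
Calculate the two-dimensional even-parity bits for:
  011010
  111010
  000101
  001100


Row parities: 1000
Column parities: 101001

Row P: 1000, Col P: 101001, Corner: 1
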